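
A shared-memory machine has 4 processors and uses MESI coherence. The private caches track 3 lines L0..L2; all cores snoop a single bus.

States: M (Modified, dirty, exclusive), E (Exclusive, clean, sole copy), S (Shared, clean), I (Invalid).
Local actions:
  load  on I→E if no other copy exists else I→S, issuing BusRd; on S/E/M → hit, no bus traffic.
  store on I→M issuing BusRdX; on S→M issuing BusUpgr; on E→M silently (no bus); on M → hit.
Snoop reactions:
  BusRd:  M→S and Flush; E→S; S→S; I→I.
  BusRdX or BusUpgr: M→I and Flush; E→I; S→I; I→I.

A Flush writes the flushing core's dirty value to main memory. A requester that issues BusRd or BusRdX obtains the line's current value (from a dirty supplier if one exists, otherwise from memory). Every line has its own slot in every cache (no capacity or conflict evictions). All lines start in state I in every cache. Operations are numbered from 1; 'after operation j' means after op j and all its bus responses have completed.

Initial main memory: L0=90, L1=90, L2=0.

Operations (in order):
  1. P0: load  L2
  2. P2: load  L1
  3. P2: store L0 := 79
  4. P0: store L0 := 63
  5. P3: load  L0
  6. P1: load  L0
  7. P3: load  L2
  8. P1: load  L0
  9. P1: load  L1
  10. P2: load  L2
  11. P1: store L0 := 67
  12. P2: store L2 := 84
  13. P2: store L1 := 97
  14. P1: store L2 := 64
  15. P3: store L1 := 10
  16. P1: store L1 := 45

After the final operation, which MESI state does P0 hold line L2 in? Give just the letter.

1. P0: load  L2  bus=[BusRd]  L2: P0=E P1=I P2=I P3=I  mem[L2]=0
2. P2: load  L1  bus=[BusRd]  L1: P0=I P1=I P2=E P3=I  mem[L1]=90
3. P2: store L0 := 79  bus=[BusRdX]  L0: P0=I P1=I P2=M P3=I  mem[L0]=90
4. P0: store L0 := 63  bus=[BusRdX,Flush]  L0: P0=M P1=I P2=I P3=I  mem[L0]=79
5. P3: load  L0  bus=[BusRd,Flush]  L0: P0=S P1=I P2=I P3=S  mem[L0]=63
6. P1: load  L0  bus=[BusRd]  L0: P0=S P1=S P2=I P3=S  mem[L0]=63
7. P3: load  L2  bus=[BusRd]  L2: P0=S P1=I P2=I P3=S  mem[L2]=0
8. P1: load  L0  bus=[-]  L0: P0=S P1=S P2=I P3=S  mem[L0]=63
9. P1: load  L1  bus=[BusRd]  L1: P0=I P1=S P2=S P3=I  mem[L1]=90
10. P2: load  L2  bus=[BusRd]  L2: P0=S P1=I P2=S P3=S  mem[L2]=0
11. P1: store L0 := 67  bus=[BusUpgr]  L0: P0=I P1=M P2=I P3=I  mem[L0]=63
12. P2: store L2 := 84  bus=[BusUpgr]  L2: P0=I P1=I P2=M P3=I  mem[L2]=0
13. P2: store L1 := 97  bus=[BusUpgr]  L1: P0=I P1=I P2=M P3=I  mem[L1]=90
14. P1: store L2 := 64  bus=[BusRdX,Flush]  L2: P0=I P1=M P2=I P3=I  mem[L2]=84
15. P3: store L1 := 10  bus=[BusRdX,Flush]  L1: P0=I P1=I P2=I P3=M  mem[L1]=97
16. P1: store L1 := 45  bus=[BusRdX,Flush]  L1: P0=I P1=M P2=I P3=I  mem[L1]=10

state = I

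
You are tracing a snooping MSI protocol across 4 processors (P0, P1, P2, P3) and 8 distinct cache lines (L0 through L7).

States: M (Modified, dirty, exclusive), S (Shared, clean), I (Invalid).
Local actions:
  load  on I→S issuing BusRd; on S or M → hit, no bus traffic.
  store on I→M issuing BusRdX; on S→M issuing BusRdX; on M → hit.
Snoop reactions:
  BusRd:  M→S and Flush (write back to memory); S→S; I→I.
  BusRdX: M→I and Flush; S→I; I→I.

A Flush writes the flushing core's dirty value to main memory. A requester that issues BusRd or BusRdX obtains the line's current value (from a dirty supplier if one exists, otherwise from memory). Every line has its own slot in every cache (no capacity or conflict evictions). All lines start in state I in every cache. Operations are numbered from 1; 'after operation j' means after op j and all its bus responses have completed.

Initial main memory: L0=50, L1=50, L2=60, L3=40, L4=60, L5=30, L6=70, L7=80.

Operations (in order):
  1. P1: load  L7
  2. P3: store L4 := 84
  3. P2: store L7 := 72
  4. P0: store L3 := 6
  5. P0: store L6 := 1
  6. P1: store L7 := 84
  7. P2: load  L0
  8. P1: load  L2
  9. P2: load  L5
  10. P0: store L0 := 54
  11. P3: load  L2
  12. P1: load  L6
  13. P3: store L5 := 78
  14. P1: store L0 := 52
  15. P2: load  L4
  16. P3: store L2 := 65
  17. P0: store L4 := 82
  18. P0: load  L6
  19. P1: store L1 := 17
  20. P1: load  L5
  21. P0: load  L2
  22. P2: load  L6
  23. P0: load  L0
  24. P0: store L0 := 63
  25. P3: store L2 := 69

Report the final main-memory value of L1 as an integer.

1. P1: load  L7  bus=[BusRd]  L7: P0=I P1=S P2=I P3=I  mem[L7]=80
2. P3: store L4 := 84  bus=[BusRdX]  L4: P0=I P1=I P2=I P3=M  mem[L4]=60
3. P2: store L7 := 72  bus=[BusRdX]  L7: P0=I P1=I P2=M P3=I  mem[L7]=80
4. P0: store L3 := 6  bus=[BusRdX]  L3: P0=M P1=I P2=I P3=I  mem[L3]=40
5. P0: store L6 := 1  bus=[BusRdX]  L6: P0=M P1=I P2=I P3=I  mem[L6]=70
6. P1: store L7 := 84  bus=[BusRdX,Flush]  L7: P0=I P1=M P2=I P3=I  mem[L7]=72
7. P2: load  L0  bus=[BusRd]  L0: P0=I P1=I P2=S P3=I  mem[L0]=50
8. P1: load  L2  bus=[BusRd]  L2: P0=I P1=S P2=I P3=I  mem[L2]=60
9. P2: load  L5  bus=[BusRd]  L5: P0=I P1=I P2=S P3=I  mem[L5]=30
10. P0: store L0 := 54  bus=[BusRdX]  L0: P0=M P1=I P2=I P3=I  mem[L0]=50
11. P3: load  L2  bus=[BusRd]  L2: P0=I P1=S P2=I P3=S  mem[L2]=60
12. P1: load  L6  bus=[BusRd,Flush]  L6: P0=S P1=S P2=I P3=I  mem[L6]=1
13. P3: store L5 := 78  bus=[BusRdX]  L5: P0=I P1=I P2=I P3=M  mem[L5]=30
14. P1: store L0 := 52  bus=[BusRdX,Flush]  L0: P0=I P1=M P2=I P3=I  mem[L0]=54
15. P2: load  L4  bus=[BusRd,Flush]  L4: P0=I P1=I P2=S P3=S  mem[L4]=84
16. P3: store L2 := 65  bus=[BusRdX]  L2: P0=I P1=I P2=I P3=M  mem[L2]=60
17. P0: store L4 := 82  bus=[BusRdX]  L4: P0=M P1=I P2=I P3=I  mem[L4]=84
18. P0: load  L6  bus=[-]  L6: P0=S P1=S P2=I P3=I  mem[L6]=1
19. P1: store L1 := 17  bus=[BusRdX]  L1: P0=I P1=M P2=I P3=I  mem[L1]=50
20. P1: load  L5  bus=[BusRd,Flush]  L5: P0=I P1=S P2=I P3=S  mem[L5]=78
21. P0: load  L2  bus=[BusRd,Flush]  L2: P0=S P1=I P2=I P3=S  mem[L2]=65
22. P2: load  L6  bus=[BusRd]  L6: P0=S P1=S P2=S P3=I  mem[L6]=1
23. P0: load  L0  bus=[BusRd,Flush]  L0: P0=S P1=S P2=I P3=I  mem[L0]=52
24. P0: store L0 := 63  bus=[BusRdX]  L0: P0=M P1=I P2=I P3=I  mem[L0]=52
25. P3: store L2 := 69  bus=[BusRdX]  L2: P0=I P1=I P2=I P3=M  mem[L2]=65

memory[L1] = 50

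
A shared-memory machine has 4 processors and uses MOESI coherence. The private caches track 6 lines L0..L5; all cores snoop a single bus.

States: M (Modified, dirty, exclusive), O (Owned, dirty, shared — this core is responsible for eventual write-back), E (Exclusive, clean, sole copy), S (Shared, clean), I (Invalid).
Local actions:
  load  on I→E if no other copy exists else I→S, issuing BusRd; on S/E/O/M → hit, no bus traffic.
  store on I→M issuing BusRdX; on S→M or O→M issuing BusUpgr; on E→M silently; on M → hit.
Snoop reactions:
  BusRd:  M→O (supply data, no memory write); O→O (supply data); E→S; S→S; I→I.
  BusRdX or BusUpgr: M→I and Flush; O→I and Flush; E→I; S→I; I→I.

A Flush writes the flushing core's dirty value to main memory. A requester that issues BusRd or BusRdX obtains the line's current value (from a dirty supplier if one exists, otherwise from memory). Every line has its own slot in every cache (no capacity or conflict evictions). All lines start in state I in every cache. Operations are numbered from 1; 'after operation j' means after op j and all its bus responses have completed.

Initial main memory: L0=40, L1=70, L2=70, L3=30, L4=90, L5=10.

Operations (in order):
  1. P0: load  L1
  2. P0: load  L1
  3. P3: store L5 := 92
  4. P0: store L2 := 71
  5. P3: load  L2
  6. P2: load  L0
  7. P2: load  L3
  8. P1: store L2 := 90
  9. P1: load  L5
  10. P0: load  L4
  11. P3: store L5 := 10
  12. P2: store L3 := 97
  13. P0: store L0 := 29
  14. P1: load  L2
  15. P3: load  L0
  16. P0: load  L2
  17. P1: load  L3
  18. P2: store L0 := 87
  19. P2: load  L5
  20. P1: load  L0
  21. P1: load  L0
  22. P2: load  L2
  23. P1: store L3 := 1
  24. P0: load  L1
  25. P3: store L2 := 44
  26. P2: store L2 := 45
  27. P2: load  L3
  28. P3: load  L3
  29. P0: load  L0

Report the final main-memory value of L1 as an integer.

1. P0: load  L1  bus=[BusRd]  L1: P0=E P1=I P2=I P3=I  mem[L1]=70
2. P0: load  L1  bus=[-]  L1: P0=E P1=I P2=I P3=I  mem[L1]=70
3. P3: store L5 := 92  bus=[BusRdX]  L5: P0=I P1=I P2=I P3=M  mem[L5]=10
4. P0: store L2 := 71  bus=[BusRdX]  L2: P0=M P1=I P2=I P3=I  mem[L2]=70
5. P3: load  L2  bus=[BusRd]  L2: P0=O P1=I P2=I P3=S  mem[L2]=70
6. P2: load  L0  bus=[BusRd]  L0: P0=I P1=I P2=E P3=I  mem[L0]=40
7. P2: load  L3  bus=[BusRd]  L3: P0=I P1=I P2=E P3=I  mem[L3]=30
8. P1: store L2 := 90  bus=[BusRdX,Flush]  L2: P0=I P1=M P2=I P3=I  mem[L2]=71
9. P1: load  L5  bus=[BusRd]  L5: P0=I P1=S P2=I P3=O  mem[L5]=10
10. P0: load  L4  bus=[BusRd]  L4: P0=E P1=I P2=I P3=I  mem[L4]=90
11. P3: store L5 := 10  bus=[BusUpgr]  L5: P0=I P1=I P2=I P3=M  mem[L5]=10
12. P2: store L3 := 97  bus=[-]  L3: P0=I P1=I P2=M P3=I  mem[L3]=30
13. P0: store L0 := 29  bus=[BusRdX]  L0: P0=M P1=I P2=I P3=I  mem[L0]=40
14. P1: load  L2  bus=[-]  L2: P0=I P1=M P2=I P3=I  mem[L2]=71
15. P3: load  L0  bus=[BusRd]  L0: P0=O P1=I P2=I P3=S  mem[L0]=40
16. P0: load  L2  bus=[BusRd]  L2: P0=S P1=O P2=I P3=I  mem[L2]=71
17. P1: load  L3  bus=[BusRd]  L3: P0=I P1=S P2=O P3=I  mem[L3]=30
18. P2: store L0 := 87  bus=[BusRdX,Flush]  L0: P0=I P1=I P2=M P3=I  mem[L0]=29
19. P2: load  L5  bus=[BusRd]  L5: P0=I P1=I P2=S P3=O  mem[L5]=10
20. P1: load  L0  bus=[BusRd]  L0: P0=I P1=S P2=O P3=I  mem[L0]=29
21. P1: load  L0  bus=[-]  L0: P0=I P1=S P2=O P3=I  mem[L0]=29
22. P2: load  L2  bus=[BusRd]  L2: P0=S P1=O P2=S P3=I  mem[L2]=71
23. P1: store L3 := 1  bus=[BusUpgr,Flush]  L3: P0=I P1=M P2=I P3=I  mem[L3]=97
24. P0: load  L1  bus=[-]  L1: P0=E P1=I P2=I P3=I  mem[L1]=70
25. P3: store L2 := 44  bus=[BusRdX,Flush]  L2: P0=I P1=I P2=I P3=M  mem[L2]=90
26. P2: store L2 := 45  bus=[BusRdX,Flush]  L2: P0=I P1=I P2=M P3=I  mem[L2]=44
27. P2: load  L3  bus=[BusRd]  L3: P0=I P1=O P2=S P3=I  mem[L3]=97
28. P3: load  L3  bus=[BusRd]  L3: P0=I P1=O P2=S P3=S  mem[L3]=97
29. P0: load  L0  bus=[BusRd]  L0: P0=S P1=S P2=O P3=I  mem[L0]=29

memory[L1] = 70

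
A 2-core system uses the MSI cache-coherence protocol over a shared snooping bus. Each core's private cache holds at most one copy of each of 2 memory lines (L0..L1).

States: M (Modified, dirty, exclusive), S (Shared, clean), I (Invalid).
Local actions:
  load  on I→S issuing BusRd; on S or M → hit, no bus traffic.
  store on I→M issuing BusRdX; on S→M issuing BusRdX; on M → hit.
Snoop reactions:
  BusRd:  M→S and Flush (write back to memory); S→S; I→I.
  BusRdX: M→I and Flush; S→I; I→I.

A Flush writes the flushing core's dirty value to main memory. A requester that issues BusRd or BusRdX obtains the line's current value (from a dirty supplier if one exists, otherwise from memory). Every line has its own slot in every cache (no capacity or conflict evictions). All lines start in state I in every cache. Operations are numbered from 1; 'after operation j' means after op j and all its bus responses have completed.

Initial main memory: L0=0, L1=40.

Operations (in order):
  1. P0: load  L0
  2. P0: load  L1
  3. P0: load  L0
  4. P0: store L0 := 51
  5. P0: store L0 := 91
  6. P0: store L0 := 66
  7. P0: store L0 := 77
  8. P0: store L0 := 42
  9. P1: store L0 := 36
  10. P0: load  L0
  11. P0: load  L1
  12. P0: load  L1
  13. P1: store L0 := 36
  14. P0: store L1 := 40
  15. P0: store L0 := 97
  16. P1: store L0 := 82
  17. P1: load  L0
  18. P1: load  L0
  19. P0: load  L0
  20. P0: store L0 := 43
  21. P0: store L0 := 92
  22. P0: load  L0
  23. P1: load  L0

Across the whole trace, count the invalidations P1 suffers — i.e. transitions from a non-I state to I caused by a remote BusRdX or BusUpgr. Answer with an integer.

  op1 P0: load  L0 → S/I on L0; bus BusRd; mem=0
  op2 P0: load  L1 → S/I on L1; bus BusRd; mem=40
  op3 P0: load  L0 → S/I on L0; bus (none); mem=0
  op4 P0: store L0 := 51 → M/I on L0; bus BusRdX; mem=0
  op5 P0: store L0 := 91 → M/I on L0; bus (none); mem=0
  op6 P0: store L0 := 66 → M/I on L0; bus (none); mem=0
  op7 P0: store L0 := 77 → M/I on L0; bus (none); mem=0
  op8 P0: store L0 := 42 → M/I on L0; bus (none); mem=0
  op9 P1: store L0 := 36 → I/M on L0; bus BusRdX Flush; mem=42
  op10 P0: load  L0 → S/S on L0; bus BusRd Flush; mem=36
  op11 P0: load  L1 → S/I on L1; bus (none); mem=40
  op12 P0: load  L1 → S/I on L1; bus (none); mem=40
  op13 P1: store L0 := 36 → I/M on L0; bus BusRdX; mem=36
  op14 P0: store L1 := 40 → M/I on L1; bus BusRdX; mem=40
  op15 P0: store L0 := 97 → M/I on L0; bus BusRdX Flush; mem=36
  op16 P1: store L0 := 82 → I/M on L0; bus BusRdX Flush; mem=97
  op17 P1: load  L0 → I/M on L0; bus (none); mem=97
  op18 P1: load  L0 → I/M on L0; bus (none); mem=97
  op19 P0: load  L0 → S/S on L0; bus BusRd Flush; mem=82
  op20 P0: store L0 := 43 → M/I on L0; bus BusRdX; mem=82
  op21 P0: store L0 := 92 → M/I on L0; bus (none); mem=82
  op22 P0: load  L0 → M/I on L0; bus (none); mem=82
  op23 P1: load  L0 → S/S on L0; bus BusRd Flush; mem=92

invalidations = 2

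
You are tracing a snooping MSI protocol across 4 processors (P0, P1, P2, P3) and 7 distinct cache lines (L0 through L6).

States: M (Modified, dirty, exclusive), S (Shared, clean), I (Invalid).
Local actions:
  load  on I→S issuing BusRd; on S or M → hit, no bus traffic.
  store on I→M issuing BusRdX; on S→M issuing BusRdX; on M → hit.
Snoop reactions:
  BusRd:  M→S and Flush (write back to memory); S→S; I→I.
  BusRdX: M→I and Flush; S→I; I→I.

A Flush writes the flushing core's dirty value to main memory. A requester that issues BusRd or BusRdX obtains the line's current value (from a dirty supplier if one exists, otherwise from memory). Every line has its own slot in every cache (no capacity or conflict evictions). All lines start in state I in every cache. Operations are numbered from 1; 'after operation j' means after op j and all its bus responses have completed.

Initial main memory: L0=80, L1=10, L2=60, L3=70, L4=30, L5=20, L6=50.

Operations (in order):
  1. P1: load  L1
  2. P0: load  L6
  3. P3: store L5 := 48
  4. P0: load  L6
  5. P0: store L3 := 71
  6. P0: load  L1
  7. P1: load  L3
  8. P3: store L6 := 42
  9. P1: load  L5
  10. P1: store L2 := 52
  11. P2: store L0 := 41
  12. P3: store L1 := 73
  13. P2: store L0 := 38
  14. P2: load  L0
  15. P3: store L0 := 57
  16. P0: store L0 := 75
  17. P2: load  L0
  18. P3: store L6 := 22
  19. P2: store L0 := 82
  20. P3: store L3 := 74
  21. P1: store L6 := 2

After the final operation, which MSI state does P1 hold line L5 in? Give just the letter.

state = S

1. P1: load  L1  bus=[BusRd]  L1: P0=I P1=S P2=I P3=I  mem[L1]=10
2. P0: load  L6  bus=[BusRd]  L6: P0=S P1=I P2=I P3=I  mem[L6]=50
3. P3: store L5 := 48  bus=[BusRdX]  L5: P0=I P1=I P2=I P3=M  mem[L5]=20
4. P0: load  L6  bus=[-]  L6: P0=S P1=I P2=I P3=I  mem[L6]=50
5. P0: store L3 := 71  bus=[BusRdX]  L3: P0=M P1=I P2=I P3=I  mem[L3]=70
6. P0: load  L1  bus=[BusRd]  L1: P0=S P1=S P2=I P3=I  mem[L1]=10
7. P1: load  L3  bus=[BusRd,Flush]  L3: P0=S P1=S P2=I P3=I  mem[L3]=71
8. P3: store L6 := 42  bus=[BusRdX]  L6: P0=I P1=I P2=I P3=M  mem[L6]=50
9. P1: load  L5  bus=[BusRd,Flush]  L5: P0=I P1=S P2=I P3=S  mem[L5]=48
10. P1: store L2 := 52  bus=[BusRdX]  L2: P0=I P1=M P2=I P3=I  mem[L2]=60
11. P2: store L0 := 41  bus=[BusRdX]  L0: P0=I P1=I P2=M P3=I  mem[L0]=80
12. P3: store L1 := 73  bus=[BusRdX]  L1: P0=I P1=I P2=I P3=M  mem[L1]=10
13. P2: store L0 := 38  bus=[-]  L0: P0=I P1=I P2=M P3=I  mem[L0]=80
14. P2: load  L0  bus=[-]  L0: P0=I P1=I P2=M P3=I  mem[L0]=80
15. P3: store L0 := 57  bus=[BusRdX,Flush]  L0: P0=I P1=I P2=I P3=M  mem[L0]=38
16. P0: store L0 := 75  bus=[BusRdX,Flush]  L0: P0=M P1=I P2=I P3=I  mem[L0]=57
17. P2: load  L0  bus=[BusRd,Flush]  L0: P0=S P1=I P2=S P3=I  mem[L0]=75
18. P3: store L6 := 22  bus=[-]  L6: P0=I P1=I P2=I P3=M  mem[L6]=50
19. P2: store L0 := 82  bus=[BusRdX]  L0: P0=I P1=I P2=M P3=I  mem[L0]=75
20. P3: store L3 := 74  bus=[BusRdX]  L3: P0=I P1=I P2=I P3=M  mem[L3]=71
21. P1: store L6 := 2  bus=[BusRdX,Flush]  L6: P0=I P1=M P2=I P3=I  mem[L6]=22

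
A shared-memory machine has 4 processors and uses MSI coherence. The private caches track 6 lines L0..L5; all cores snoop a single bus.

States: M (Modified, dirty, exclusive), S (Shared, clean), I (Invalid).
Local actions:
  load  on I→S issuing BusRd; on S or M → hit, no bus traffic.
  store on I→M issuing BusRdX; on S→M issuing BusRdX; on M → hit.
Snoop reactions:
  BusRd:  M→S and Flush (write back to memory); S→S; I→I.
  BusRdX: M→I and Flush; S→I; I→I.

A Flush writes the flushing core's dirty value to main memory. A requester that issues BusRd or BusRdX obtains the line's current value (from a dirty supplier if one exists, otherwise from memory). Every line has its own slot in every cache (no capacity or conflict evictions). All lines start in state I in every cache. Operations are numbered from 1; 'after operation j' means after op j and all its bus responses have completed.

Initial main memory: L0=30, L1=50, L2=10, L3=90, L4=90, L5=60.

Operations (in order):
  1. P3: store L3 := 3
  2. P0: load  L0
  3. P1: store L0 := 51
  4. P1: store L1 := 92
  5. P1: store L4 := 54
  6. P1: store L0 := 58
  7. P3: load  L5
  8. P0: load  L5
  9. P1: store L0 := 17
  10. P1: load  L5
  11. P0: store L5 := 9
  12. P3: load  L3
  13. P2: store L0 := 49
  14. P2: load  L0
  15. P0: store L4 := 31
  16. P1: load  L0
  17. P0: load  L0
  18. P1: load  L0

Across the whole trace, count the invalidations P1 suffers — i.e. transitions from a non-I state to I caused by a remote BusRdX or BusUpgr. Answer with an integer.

  op1 P3: store L3 := 3 → I/I/I/M on L3; bus BusRdX; mem=90
  op2 P0: load  L0 → S/I/I/I on L0; bus BusRd; mem=30
  op3 P1: store L0 := 51 → I/M/I/I on L0; bus BusRdX; mem=30
  op4 P1: store L1 := 92 → I/M/I/I on L1; bus BusRdX; mem=50
  op5 P1: store L4 := 54 → I/M/I/I on L4; bus BusRdX; mem=90
  op6 P1: store L0 := 58 → I/M/I/I on L0; bus (none); mem=30
  op7 P3: load  L5 → I/I/I/S on L5; bus BusRd; mem=60
  op8 P0: load  L5 → S/I/I/S on L5; bus BusRd; mem=60
  op9 P1: store L0 := 17 → I/M/I/I on L0; bus (none); mem=30
  op10 P1: load  L5 → S/S/I/S on L5; bus BusRd; mem=60
  op11 P0: store L5 := 9 → M/I/I/I on L5; bus BusRdX; mem=60
  op12 P3: load  L3 → I/I/I/M on L3; bus (none); mem=90
  op13 P2: store L0 := 49 → I/I/M/I on L0; bus BusRdX Flush; mem=17
  op14 P2: load  L0 → I/I/M/I on L0; bus (none); mem=17
  op15 P0: store L4 := 31 → M/I/I/I on L4; bus BusRdX Flush; mem=54
  op16 P1: load  L0 → I/S/S/I on L0; bus BusRd Flush; mem=49
  op17 P0: load  L0 → S/S/S/I on L0; bus BusRd; mem=49
  op18 P1: load  L0 → S/S/S/I on L0; bus (none); mem=49

invalidations = 3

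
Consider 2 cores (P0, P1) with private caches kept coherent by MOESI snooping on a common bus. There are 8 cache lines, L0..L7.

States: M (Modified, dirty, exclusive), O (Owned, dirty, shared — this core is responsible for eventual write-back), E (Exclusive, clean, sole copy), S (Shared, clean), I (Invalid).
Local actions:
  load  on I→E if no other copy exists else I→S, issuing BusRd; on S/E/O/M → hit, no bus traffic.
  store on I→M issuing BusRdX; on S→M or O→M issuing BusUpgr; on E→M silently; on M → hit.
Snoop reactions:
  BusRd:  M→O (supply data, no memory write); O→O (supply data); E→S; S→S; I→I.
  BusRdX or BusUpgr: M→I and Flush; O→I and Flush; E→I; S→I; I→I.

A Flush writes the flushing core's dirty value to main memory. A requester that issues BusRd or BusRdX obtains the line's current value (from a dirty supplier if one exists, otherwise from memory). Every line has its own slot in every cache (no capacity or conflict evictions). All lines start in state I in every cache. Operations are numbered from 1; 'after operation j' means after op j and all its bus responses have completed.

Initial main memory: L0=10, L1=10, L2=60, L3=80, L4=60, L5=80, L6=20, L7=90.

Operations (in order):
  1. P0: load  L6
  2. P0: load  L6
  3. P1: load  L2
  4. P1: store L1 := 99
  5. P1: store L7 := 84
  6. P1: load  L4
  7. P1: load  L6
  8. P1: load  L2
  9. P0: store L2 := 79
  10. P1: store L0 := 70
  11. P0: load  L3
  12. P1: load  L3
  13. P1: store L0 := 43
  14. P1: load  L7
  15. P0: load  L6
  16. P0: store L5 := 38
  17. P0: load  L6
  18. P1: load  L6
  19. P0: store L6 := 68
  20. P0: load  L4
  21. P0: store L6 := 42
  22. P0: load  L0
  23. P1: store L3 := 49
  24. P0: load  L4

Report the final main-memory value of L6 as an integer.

memory[L6] = 20

[1] P0: load  L6 | P0:E(20), P1:I | bus: BusRd
[2] P0: load  L6 | P0:E(20), P1:I | bus: none
[3] P1: load  L2 | P0:I, P1:E(60) | bus: BusRd
[4] P1: store L1 := 99 | P0:I, P1:M(99) | bus: BusRdX
[5] P1: store L7 := 84 | P0:I, P1:M(84) | bus: BusRdX
[6] P1: load  L4 | P0:I, P1:E(60) | bus: BusRd
[7] P1: load  L6 | P0:S(20), P1:S(20) | bus: BusRd
[8] P1: load  L2 | P0:I, P1:E(60) | bus: none
[9] P0: store L2 := 79 | P0:M(79), P1:I | bus: BusRdX
[10] P1: store L0 := 70 | P0:I, P1:M(70) | bus: BusRdX
[11] P0: load  L3 | P0:E(80), P1:I | bus: BusRd
[12] P1: load  L3 | P0:S(80), P1:S(80) | bus: BusRd
[13] P1: store L0 := 43 | P0:I, P1:M(43) | bus: none
[14] P1: load  L7 | P0:I, P1:M(84) | bus: none
[15] P0: load  L6 | P0:S(20), P1:S(20) | bus: none
[16] P0: store L5 := 38 | P0:M(38), P1:I | bus: BusRdX
[17] P0: load  L6 | P0:S(20), P1:S(20) | bus: none
[18] P1: load  L6 | P0:S(20), P1:S(20) | bus: none
[19] P0: store L6 := 68 | P0:M(68), P1:I | bus: BusUpgr
[20] P0: load  L4 | P0:S(60), P1:S(60) | bus: BusRd
[21] P0: store L6 := 42 | P0:M(42), P1:I | bus: none
[22] P0: load  L0 | P0:S(43), P1:O(43) | bus: BusRd
[23] P1: store L3 := 49 | P0:I, P1:M(49) | bus: BusUpgr
[24] P0: load  L4 | P0:S(60), P1:S(60) | bus: none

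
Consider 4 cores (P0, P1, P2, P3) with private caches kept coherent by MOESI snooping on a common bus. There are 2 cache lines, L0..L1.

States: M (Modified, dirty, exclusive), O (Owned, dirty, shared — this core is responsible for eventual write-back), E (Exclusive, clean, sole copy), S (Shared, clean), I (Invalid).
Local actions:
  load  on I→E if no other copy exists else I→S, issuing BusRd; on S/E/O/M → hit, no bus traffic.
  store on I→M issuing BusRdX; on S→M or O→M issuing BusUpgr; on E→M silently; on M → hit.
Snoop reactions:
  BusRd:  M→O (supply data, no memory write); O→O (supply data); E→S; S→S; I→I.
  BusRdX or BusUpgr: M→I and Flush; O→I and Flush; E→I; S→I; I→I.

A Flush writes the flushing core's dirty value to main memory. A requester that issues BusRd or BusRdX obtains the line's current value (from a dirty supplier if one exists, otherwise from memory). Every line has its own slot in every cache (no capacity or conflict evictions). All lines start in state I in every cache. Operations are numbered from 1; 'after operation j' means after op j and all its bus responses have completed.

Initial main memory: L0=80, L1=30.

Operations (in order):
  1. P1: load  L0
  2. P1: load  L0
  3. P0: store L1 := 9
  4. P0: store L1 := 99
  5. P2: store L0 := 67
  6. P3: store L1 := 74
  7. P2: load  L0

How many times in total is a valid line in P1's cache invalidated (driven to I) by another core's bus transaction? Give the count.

invalidations = 1

[1] P1: load  L0 | P0:I, P1:E(80), P2:I, P3:I | bus: BusRd
[2] P1: load  L0 | P0:I, P1:E(80), P2:I, P3:I | bus: none
[3] P0: store L1 := 9 | P0:M(9), P1:I, P2:I, P3:I | bus: BusRdX
[4] P0: store L1 := 99 | P0:M(99), P1:I, P2:I, P3:I | bus: none
[5] P2: store L0 := 67 | P0:I, P1:I, P2:M(67), P3:I | bus: BusRdX
[6] P3: store L1 := 74 | P0:I, P1:I, P2:I, P3:M(74) | bus: BusRdX,Flush
[7] P2: load  L0 | P0:I, P1:I, P2:M(67), P3:I | bus: none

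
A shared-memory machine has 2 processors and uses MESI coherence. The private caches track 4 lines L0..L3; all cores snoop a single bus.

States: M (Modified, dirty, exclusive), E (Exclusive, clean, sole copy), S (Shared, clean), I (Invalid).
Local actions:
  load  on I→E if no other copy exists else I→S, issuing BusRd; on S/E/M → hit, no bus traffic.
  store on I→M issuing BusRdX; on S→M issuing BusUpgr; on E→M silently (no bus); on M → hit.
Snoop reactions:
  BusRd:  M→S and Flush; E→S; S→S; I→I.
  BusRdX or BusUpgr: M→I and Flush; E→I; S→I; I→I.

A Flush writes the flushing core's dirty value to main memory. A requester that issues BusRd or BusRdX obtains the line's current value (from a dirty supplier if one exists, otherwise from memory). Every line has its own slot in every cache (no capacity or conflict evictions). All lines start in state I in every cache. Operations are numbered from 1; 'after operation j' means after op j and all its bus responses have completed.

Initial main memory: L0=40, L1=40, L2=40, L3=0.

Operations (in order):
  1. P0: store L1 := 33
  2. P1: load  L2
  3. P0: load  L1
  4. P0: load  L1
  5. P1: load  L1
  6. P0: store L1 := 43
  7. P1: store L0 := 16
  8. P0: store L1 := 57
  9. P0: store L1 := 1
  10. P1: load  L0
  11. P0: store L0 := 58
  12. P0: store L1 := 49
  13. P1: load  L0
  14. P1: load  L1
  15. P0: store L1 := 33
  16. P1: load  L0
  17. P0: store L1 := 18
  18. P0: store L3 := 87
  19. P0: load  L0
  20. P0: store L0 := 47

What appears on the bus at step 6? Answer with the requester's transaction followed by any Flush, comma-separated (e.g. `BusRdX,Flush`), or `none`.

  op1 P0: store L1 := 33 → M/I on L1; bus BusRdX; mem=40
  op2 P1: load  L2 → I/E on L2; bus BusRd; mem=40
  op3 P0: load  L1 → M/I on L1; bus (none); mem=40
  op4 P0: load  L1 → M/I on L1; bus (none); mem=40
  op5 P1: load  L1 → S/S on L1; bus BusRd Flush; mem=33
  op6 P0: store L1 := 43 → M/I on L1; bus BusUpgr; mem=33
  op7 P1: store L0 := 16 → I/M on L0; bus BusRdX; mem=40
  op8 P0: store L1 := 57 → M/I on L1; bus (none); mem=33
  op9 P0: store L1 := 1 → M/I on L1; bus (none); mem=33
  op10 P1: load  L0 → I/M on L0; bus (none); mem=40
  op11 P0: store L0 := 58 → M/I on L0; bus BusRdX Flush; mem=16
  op12 P0: store L1 := 49 → M/I on L1; bus (none); mem=33
  op13 P1: load  L0 → S/S on L0; bus BusRd Flush; mem=58
  op14 P1: load  L1 → S/S on L1; bus BusRd Flush; mem=49
  op15 P0: store L1 := 33 → M/I on L1; bus BusUpgr; mem=49
  op16 P1: load  L0 → S/S on L0; bus (none); mem=58
  op17 P0: store L1 := 18 → M/I on L1; bus (none); mem=49
  op18 P0: store L3 := 87 → M/I on L3; bus BusRdX; mem=0
  op19 P0: load  L0 → S/S on L0; bus (none); mem=58
  op20 P0: store L0 := 47 → M/I on L0; bus BusUpgr; mem=58

bus = BusUpgr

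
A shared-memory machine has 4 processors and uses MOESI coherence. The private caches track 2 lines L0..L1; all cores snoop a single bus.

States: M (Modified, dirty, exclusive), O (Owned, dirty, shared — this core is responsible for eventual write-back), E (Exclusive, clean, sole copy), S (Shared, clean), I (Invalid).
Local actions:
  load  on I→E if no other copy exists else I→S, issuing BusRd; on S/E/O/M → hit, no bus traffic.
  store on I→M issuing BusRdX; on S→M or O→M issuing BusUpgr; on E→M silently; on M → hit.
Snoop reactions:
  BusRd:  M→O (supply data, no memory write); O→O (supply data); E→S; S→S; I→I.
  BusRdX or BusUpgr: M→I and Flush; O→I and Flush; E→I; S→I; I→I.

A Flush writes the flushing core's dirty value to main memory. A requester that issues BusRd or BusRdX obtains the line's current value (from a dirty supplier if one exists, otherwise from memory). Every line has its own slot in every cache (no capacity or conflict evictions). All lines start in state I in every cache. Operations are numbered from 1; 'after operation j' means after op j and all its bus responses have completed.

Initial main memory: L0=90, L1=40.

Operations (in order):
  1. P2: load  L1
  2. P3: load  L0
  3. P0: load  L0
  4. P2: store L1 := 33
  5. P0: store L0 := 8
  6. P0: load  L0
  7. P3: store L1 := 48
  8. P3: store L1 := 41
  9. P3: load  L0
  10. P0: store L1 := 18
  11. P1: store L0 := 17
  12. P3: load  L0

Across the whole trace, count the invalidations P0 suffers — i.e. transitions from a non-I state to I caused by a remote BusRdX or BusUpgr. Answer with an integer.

step 1: P2: load  L1  ⟶  IIEI  (L1)  txn=BusRd  M[L1]=40
step 2: P3: load  L0  ⟶  IIIE  (L0)  txn=BusRd  M[L0]=90
step 3: P0: load  L0  ⟶  SIIS  (L0)  txn=BusRd  M[L0]=90
step 4: P2: store L1 := 33  ⟶  IIMI  (L1)  txn=∅  M[L1]=40
step 5: P0: store L0 := 8  ⟶  MIII  (L0)  txn=BusUpgr  M[L0]=90
step 6: P0: load  L0  ⟶  MIII  (L0)  txn=∅  M[L0]=90
step 7: P3: store L1 := 48  ⟶  IIIM  (L1)  txn=BusRdX+Flush  M[L1]=33
step 8: P3: store L1 := 41  ⟶  IIIM  (L1)  txn=∅  M[L1]=33
step 9: P3: load  L0  ⟶  OIIS  (L0)  txn=BusRd  M[L0]=90
step 10: P0: store L1 := 18  ⟶  MIII  (L1)  txn=BusRdX+Flush  M[L1]=41
step 11: P1: store L0 := 17  ⟶  IMII  (L0)  txn=BusRdX+Flush  M[L0]=8
step 12: P3: load  L0  ⟶  IOIS  (L0)  txn=BusRd  M[L0]=8

invalidations = 1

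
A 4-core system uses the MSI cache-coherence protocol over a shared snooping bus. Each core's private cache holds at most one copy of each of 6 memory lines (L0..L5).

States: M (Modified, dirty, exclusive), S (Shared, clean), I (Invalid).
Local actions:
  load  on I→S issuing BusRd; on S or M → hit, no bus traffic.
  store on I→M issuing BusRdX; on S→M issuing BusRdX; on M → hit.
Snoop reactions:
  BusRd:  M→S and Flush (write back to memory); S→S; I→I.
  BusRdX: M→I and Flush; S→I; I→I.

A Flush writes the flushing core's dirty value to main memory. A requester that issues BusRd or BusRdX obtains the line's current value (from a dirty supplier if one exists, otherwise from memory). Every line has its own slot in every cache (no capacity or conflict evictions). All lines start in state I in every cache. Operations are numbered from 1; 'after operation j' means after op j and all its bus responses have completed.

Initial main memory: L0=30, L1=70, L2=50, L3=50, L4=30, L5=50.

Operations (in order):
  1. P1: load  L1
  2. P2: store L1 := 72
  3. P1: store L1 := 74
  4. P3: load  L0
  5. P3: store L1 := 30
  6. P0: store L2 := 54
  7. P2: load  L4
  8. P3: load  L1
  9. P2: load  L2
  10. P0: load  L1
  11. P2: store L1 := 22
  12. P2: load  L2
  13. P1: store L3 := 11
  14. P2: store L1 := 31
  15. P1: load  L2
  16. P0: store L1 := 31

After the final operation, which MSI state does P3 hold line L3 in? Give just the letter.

[1] P1: load  L1 | P0:I, P1:S(70), P2:I, P3:I | bus: BusRd
[2] P2: store L1 := 72 | P0:I, P1:I, P2:M(72), P3:I | bus: BusRdX
[3] P1: store L1 := 74 | P0:I, P1:M(74), P2:I, P3:I | bus: BusRdX,Flush
[4] P3: load  L0 | P0:I, P1:I, P2:I, P3:S(30) | bus: BusRd
[5] P3: store L1 := 30 | P0:I, P1:I, P2:I, P3:M(30) | bus: BusRdX,Flush
[6] P0: store L2 := 54 | P0:M(54), P1:I, P2:I, P3:I | bus: BusRdX
[7] P2: load  L4 | P0:I, P1:I, P2:S(30), P3:I | bus: BusRd
[8] P3: load  L1 | P0:I, P1:I, P2:I, P3:M(30) | bus: none
[9] P2: load  L2 | P0:S(54), P1:I, P2:S(54), P3:I | bus: BusRd,Flush
[10] P0: load  L1 | P0:S(30), P1:I, P2:I, P3:S(30) | bus: BusRd,Flush
[11] P2: store L1 := 22 | P0:I, P1:I, P2:M(22), P3:I | bus: BusRdX
[12] P2: load  L2 | P0:S(54), P1:I, P2:S(54), P3:I | bus: none
[13] P1: store L3 := 11 | P0:I, P1:M(11), P2:I, P3:I | bus: BusRdX
[14] P2: store L1 := 31 | P0:I, P1:I, P2:M(31), P3:I | bus: none
[15] P1: load  L2 | P0:S(54), P1:S(54), P2:S(54), P3:I | bus: BusRd
[16] P0: store L1 := 31 | P0:M(31), P1:I, P2:I, P3:I | bus: BusRdX,Flush

state = I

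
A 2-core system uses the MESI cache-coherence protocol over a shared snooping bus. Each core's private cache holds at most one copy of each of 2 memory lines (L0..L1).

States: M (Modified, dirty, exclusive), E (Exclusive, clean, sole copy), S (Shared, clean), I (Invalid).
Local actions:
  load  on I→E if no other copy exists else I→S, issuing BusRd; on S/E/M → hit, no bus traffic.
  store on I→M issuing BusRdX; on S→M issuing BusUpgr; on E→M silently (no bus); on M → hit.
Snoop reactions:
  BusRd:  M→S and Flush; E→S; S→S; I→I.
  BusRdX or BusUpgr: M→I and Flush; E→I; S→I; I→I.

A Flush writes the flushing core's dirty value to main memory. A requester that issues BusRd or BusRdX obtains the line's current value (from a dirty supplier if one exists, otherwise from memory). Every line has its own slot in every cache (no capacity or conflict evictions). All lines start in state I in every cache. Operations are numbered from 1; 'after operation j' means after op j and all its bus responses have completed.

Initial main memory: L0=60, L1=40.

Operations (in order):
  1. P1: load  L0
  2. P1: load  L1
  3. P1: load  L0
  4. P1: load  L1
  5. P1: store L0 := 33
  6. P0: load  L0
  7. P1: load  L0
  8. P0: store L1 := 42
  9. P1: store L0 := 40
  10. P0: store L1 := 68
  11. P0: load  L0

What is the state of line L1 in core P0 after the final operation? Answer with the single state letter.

  op1 P1: load  L0 → I/E on L0; bus BusRd; mem=60
  op2 P1: load  L1 → I/E on L1; bus BusRd; mem=40
  op3 P1: load  L0 → I/E on L0; bus (none); mem=60
  op4 P1: load  L1 → I/E on L1; bus (none); mem=40
  op5 P1: store L0 := 33 → I/M on L0; bus (none); mem=60
  op6 P0: load  L0 → S/S on L0; bus BusRd Flush; mem=33
  op7 P1: load  L0 → S/S on L0; bus (none); mem=33
  op8 P0: store L1 := 42 → M/I on L1; bus BusRdX; mem=40
  op9 P1: store L0 := 40 → I/M on L0; bus BusUpgr; mem=33
  op10 P0: store L1 := 68 → M/I on L1; bus (none); mem=40
  op11 P0: load  L0 → S/S on L0; bus BusRd Flush; mem=40

state = M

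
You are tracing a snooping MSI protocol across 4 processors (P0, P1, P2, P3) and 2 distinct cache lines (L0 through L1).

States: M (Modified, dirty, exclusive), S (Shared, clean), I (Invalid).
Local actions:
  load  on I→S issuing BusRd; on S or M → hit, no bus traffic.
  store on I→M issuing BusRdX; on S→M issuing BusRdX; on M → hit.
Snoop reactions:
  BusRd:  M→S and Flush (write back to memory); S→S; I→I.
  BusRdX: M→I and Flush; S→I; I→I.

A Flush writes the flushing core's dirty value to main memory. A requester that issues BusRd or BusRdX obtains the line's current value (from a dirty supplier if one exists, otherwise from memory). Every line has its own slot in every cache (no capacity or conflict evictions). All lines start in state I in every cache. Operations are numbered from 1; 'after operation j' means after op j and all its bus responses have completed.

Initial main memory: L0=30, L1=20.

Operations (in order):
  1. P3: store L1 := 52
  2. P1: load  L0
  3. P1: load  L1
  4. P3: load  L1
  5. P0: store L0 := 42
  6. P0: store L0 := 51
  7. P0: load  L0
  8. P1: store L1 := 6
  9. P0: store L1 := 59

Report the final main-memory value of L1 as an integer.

1. P3: store L1 := 52  bus=[BusRdX]  L1: P0=I P1=I P2=I P3=M  mem[L1]=20
2. P1: load  L0  bus=[BusRd]  L0: P0=I P1=S P2=I P3=I  mem[L0]=30
3. P1: load  L1  bus=[BusRd,Flush]  L1: P0=I P1=S P2=I P3=S  mem[L1]=52
4. P3: load  L1  bus=[-]  L1: P0=I P1=S P2=I P3=S  mem[L1]=52
5. P0: store L0 := 42  bus=[BusRdX]  L0: P0=M P1=I P2=I P3=I  mem[L0]=30
6. P0: store L0 := 51  bus=[-]  L0: P0=M P1=I P2=I P3=I  mem[L0]=30
7. P0: load  L0  bus=[-]  L0: P0=M P1=I P2=I P3=I  mem[L0]=30
8. P1: store L1 := 6  bus=[BusRdX]  L1: P0=I P1=M P2=I P3=I  mem[L1]=52
9. P0: store L1 := 59  bus=[BusRdX,Flush]  L1: P0=M P1=I P2=I P3=I  mem[L1]=6

memory[L1] = 6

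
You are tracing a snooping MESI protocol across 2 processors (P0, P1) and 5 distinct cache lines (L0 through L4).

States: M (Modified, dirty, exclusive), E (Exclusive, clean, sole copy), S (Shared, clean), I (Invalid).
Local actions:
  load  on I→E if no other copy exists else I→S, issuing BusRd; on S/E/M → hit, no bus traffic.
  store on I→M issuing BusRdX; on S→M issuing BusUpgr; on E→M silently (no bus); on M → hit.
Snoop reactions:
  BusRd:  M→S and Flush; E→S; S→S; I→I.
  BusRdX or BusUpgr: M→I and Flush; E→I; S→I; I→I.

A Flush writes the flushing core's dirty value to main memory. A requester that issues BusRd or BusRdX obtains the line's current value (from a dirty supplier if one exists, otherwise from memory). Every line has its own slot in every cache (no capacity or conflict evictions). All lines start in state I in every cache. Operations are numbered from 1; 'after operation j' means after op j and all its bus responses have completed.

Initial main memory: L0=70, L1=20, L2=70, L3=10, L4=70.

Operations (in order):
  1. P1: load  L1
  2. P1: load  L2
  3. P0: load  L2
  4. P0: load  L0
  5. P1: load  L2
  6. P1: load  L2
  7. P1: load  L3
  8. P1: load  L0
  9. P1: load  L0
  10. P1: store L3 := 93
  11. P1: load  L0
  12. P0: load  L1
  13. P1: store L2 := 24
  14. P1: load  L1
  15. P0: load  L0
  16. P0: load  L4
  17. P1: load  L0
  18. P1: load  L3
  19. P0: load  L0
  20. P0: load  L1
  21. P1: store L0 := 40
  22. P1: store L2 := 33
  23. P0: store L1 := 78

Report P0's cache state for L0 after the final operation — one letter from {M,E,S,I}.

  op1 P1: load  L1 → I/E on L1; bus BusRd; mem=20
  op2 P1: load  L2 → I/E on L2; bus BusRd; mem=70
  op3 P0: load  L2 → S/S on L2; bus BusRd; mem=70
  op4 P0: load  L0 → E/I on L0; bus BusRd; mem=70
  op5 P1: load  L2 → S/S on L2; bus (none); mem=70
  op6 P1: load  L2 → S/S on L2; bus (none); mem=70
  op7 P1: load  L3 → I/E on L3; bus BusRd; mem=10
  op8 P1: load  L0 → S/S on L0; bus BusRd; mem=70
  op9 P1: load  L0 → S/S on L0; bus (none); mem=70
  op10 P1: store L3 := 93 → I/M on L3; bus (none); mem=10
  op11 P1: load  L0 → S/S on L0; bus (none); mem=70
  op12 P0: load  L1 → S/S on L1; bus BusRd; mem=20
  op13 P1: store L2 := 24 → I/M on L2; bus BusUpgr; mem=70
  op14 P1: load  L1 → S/S on L1; bus (none); mem=20
  op15 P0: load  L0 → S/S on L0; bus (none); mem=70
  op16 P0: load  L4 → E/I on L4; bus BusRd; mem=70
  op17 P1: load  L0 → S/S on L0; bus (none); mem=70
  op18 P1: load  L3 → I/M on L3; bus (none); mem=10
  op19 P0: load  L0 → S/S on L0; bus (none); mem=70
  op20 P0: load  L1 → S/S on L1; bus (none); mem=20
  op21 P1: store L0 := 40 → I/M on L0; bus BusUpgr; mem=70
  op22 P1: store L2 := 33 → I/M on L2; bus (none); mem=70
  op23 P0: store L1 := 78 → M/I on L1; bus BusUpgr; mem=20

state = I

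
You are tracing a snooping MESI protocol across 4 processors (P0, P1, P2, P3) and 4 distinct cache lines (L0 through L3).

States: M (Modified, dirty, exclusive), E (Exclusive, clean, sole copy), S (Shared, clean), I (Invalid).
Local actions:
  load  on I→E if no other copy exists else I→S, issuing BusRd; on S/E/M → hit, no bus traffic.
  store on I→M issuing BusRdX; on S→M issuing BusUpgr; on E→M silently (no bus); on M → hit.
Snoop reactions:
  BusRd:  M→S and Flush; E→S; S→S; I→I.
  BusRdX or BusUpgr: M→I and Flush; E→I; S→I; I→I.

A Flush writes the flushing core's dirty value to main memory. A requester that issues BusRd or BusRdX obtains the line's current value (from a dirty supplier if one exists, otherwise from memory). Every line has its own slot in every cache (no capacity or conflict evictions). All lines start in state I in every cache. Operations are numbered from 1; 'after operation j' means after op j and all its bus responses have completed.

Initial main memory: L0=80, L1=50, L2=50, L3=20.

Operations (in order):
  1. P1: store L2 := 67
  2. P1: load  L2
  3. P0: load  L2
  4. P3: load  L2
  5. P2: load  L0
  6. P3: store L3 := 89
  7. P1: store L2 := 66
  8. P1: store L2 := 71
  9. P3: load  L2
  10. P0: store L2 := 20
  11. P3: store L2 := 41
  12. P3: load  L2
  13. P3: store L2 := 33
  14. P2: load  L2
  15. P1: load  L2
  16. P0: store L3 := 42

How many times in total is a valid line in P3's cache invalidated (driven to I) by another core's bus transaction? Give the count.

[1] P1: store L2 := 67 | P0:I, P1:M(67), P2:I, P3:I | bus: BusRdX
[2] P1: load  L2 | P0:I, P1:M(67), P2:I, P3:I | bus: none
[3] P0: load  L2 | P0:S(67), P1:S(67), P2:I, P3:I | bus: BusRd,Flush
[4] P3: load  L2 | P0:S(67), P1:S(67), P2:I, P3:S(67) | bus: BusRd
[5] P2: load  L0 | P0:I, P1:I, P2:E(80), P3:I | bus: BusRd
[6] P3: store L3 := 89 | P0:I, P1:I, P2:I, P3:M(89) | bus: BusRdX
[7] P1: store L2 := 66 | P0:I, P1:M(66), P2:I, P3:I | bus: BusUpgr
[8] P1: store L2 := 71 | P0:I, P1:M(71), P2:I, P3:I | bus: none
[9] P3: load  L2 | P0:I, P1:S(71), P2:I, P3:S(71) | bus: BusRd,Flush
[10] P0: store L2 := 20 | P0:M(20), P1:I, P2:I, P3:I | bus: BusRdX
[11] P3: store L2 := 41 | P0:I, P1:I, P2:I, P3:M(41) | bus: BusRdX,Flush
[12] P3: load  L2 | P0:I, P1:I, P2:I, P3:M(41) | bus: none
[13] P3: store L2 := 33 | P0:I, P1:I, P2:I, P3:M(33) | bus: none
[14] P2: load  L2 | P0:I, P1:I, P2:S(33), P3:S(33) | bus: BusRd,Flush
[15] P1: load  L2 | P0:I, P1:S(33), P2:S(33), P3:S(33) | bus: BusRd
[16] P0: store L3 := 42 | P0:M(42), P1:I, P2:I, P3:I | bus: BusRdX,Flush

invalidations = 3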